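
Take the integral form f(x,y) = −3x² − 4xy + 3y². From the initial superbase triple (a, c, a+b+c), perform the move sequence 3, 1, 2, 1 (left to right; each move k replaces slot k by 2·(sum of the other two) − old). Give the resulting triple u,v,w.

start (-3,3,-4) = (f(1,0),f(0,1),f(1,1))
replace slot 3: 2·((-3)+3) − (-4) = 4 → (-3,3,4)
replace slot 1: 2·(3+4) − (-3) = 17 → (17,3,4)
replace slot 2: 2·(17+4) − 3 = 39 → (17,39,4)
replace slot 1: 2·(39+4) − 17 = 69 → (69,39,4)

69,39,4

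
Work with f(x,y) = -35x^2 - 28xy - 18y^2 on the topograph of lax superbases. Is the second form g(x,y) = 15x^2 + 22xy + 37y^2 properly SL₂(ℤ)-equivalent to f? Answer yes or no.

D₁ = -1736, D₂ = -1736
f is negative-definite; reduce −f:
−f: flip: (35,28,18)→(18,-28,35)
−f: translate: b→8 (≡-28 mod 36), so (18,-28,35)→(18,8,25)
−f: reduced (well bottom): (18,8,25) with a≤c, −a<b≤a
flip sign back: reduced form of f is (-18,-8,-25)
g: translate: b→-8 (≡22 mod 30), so (15,22,37)→(15,-8,30)
g: reduced (well bottom): (15,-8,30) with a≤c, −a<b≤a
reduced forms (-18, -8, -25) vs (15, -8, 30) ⇒ inequivalent

no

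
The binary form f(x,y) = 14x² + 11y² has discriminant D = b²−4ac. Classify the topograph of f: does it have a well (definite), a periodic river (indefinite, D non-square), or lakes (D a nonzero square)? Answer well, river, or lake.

D = b²−4ac = 0² − 4·14·11 = -616
D < 0 ⇒ definite ⇒ every region one sign ⇒ single well

well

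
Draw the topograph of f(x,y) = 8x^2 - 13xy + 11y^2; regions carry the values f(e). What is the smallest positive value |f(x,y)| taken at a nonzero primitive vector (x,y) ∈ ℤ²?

translate: b→3 (≡-13 mod 16), so (8,-13,11)→(8,3,6)
flip: (8,3,6)→(6,-3,8)
reduced (well bottom): (6,-3,8) with a≤c, −a<b≤a
well minimum = a = 6

6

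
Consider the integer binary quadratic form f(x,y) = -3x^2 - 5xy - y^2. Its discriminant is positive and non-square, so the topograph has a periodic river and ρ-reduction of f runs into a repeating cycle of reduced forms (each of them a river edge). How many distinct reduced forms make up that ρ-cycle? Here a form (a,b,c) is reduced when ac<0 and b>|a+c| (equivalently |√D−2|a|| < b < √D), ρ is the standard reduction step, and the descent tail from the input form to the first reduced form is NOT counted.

D = 13, ⌊√D⌋ = 3
descent: ρ → (-1,3,1)  [lands on river]
river: ρ → (1,3,-1)
ρ-cycle length = 2 (tail of 1 descent step not counted)

2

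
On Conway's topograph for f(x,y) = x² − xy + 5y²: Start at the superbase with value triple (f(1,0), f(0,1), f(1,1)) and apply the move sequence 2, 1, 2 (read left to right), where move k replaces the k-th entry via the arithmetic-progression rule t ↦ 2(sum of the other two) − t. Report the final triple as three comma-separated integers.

start (1,5,5) = (f(1,0),f(0,1),f(1,1))
replace slot 2: 2·(1+5) − 5 = 7 → (1,7,5)
replace slot 1: 2·(7+5) − 1 = 23 → (23,7,5)
replace slot 2: 2·(23+5) − 7 = 49 → (23,49,5)

23,49,5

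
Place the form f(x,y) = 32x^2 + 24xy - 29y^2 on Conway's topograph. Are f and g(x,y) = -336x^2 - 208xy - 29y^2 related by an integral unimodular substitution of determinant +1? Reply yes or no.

D₁ = 4288, D₂ = 4288
river cycle of f (length 24): (-29, 34, 27), (27, 20, -36), (-36, 52, 11), (11, 58, -21), (-21, 26, 43), (43, 60, -4), (-4, 60, 43), (43, 26, -21), (-21, 58, 11), (11, 52, -36), … (14 more)
river cycle of g (length 24): (-29, 34, 27), (27, 20, -36), (-36, 52, 11), (11, 58, -21), (-21, 26, 43), (43, 60, -4), (-4, 60, 43), (43, 26, -21), (-21, 58, 11), (11, 52, -36), … (14 more)
cycles coincide ⇒ equivalent

yes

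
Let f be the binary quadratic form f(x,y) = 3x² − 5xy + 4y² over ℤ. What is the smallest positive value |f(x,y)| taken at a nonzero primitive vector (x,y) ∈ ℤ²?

translate: b→1 (≡-5 mod 6), so (3,-5,4)→(3,1,2)
flip: (3,1,2)→(2,-1,3)
reduced (well bottom): (2,-1,3) with a≤c, −a<b≤a
well minimum = a = 2

2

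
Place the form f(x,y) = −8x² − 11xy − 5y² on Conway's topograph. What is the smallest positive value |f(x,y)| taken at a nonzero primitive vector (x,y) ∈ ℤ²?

translate: b→-5 (≡11 mod 16), so (8,11,5)→(8,-5,2)
flip: (8,-5,2)→(2,5,8)
translate: b→1 (≡5 mod 4), so (2,5,8)→(2,1,5)
reduced (well bottom): (2,1,5) with a≤c, −a<b≤a
well minimum |f| = |-2| = 2 (negative-definite)

2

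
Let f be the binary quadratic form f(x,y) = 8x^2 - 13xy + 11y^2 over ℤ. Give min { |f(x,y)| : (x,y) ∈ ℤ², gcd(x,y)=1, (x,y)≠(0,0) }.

translate: b→3 (≡-13 mod 16), so (8,-13,11)→(8,3,6)
flip: (8,3,6)→(6,-3,8)
reduced (well bottom): (6,-3,8) with a≤c, −a<b≤a
well minimum = a = 6

6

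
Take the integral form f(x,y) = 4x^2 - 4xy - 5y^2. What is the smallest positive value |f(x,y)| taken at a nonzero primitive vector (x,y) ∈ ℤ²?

descent: ρ → (-5,4,4)  [lands on river]
river: ρ → (4,4,-5)
river: ρ → (-5,6,3)
river: ρ → (3,6,-5)
closes: descent 1, river 4
min |a| on river = 3

3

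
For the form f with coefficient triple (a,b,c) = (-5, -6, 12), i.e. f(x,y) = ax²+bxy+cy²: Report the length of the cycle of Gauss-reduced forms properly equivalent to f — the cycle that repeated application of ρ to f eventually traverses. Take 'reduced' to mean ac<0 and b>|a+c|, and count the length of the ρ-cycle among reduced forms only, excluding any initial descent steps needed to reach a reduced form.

D = 276, ⌊√D⌋ = 16
descent: ρ → (12,6,-5)
descent: ρ → (-5,14,4)  [lands on river]
river: ρ → (4,10,-11)
river: ρ → (-11,12,3)
river: ρ → (3,12,-11)
river: ρ → (-11,10,4)
river: ρ → (4,14,-5)
river: ρ → (-5,16,1)
river: ρ → (1,16,-5)
ρ-cycle length = 8 (tail of 2 descent steps not counted)

8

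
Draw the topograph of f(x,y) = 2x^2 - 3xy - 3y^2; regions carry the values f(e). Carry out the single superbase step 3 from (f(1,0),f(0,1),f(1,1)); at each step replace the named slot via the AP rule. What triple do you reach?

start (2,-3,-4) = (f(1,0),f(0,1),f(1,1))
replace slot 3: 2·(2+(-3)) − (-4) = 2 → (2,-3,2)

2,-3,2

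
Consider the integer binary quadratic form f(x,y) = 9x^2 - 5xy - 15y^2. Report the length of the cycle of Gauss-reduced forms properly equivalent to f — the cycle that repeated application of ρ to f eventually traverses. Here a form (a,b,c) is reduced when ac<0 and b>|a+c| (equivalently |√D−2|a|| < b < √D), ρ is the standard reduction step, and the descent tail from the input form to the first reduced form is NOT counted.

D = 565, ⌊√D⌋ = 23
descent: ρ → (-15,5,9)
descent: ρ → (9,13,-11)  [lands on river]
river: ρ → (-11,9,11)
river: ρ → (11,13,-9)
river: ρ → (-9,23,1)
river: ρ → (1,23,-9)
river: ρ → (-9,13,11)
river: ρ → (11,9,-11)
river: ρ → (-11,13,9)
river: ρ → (9,23,-1)
river: ρ → (-1,23,9)
ρ-cycle length = 10 (tail of 2 descent steps not counted)

10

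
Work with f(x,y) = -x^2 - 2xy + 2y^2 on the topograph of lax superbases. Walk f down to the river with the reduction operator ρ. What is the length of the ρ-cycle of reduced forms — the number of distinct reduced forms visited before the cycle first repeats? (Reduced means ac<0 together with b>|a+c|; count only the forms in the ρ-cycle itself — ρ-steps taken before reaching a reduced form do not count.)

D = 12, ⌊√D⌋ = 3
descent: ρ → (2,2,-1)  [lands on river]
river: ρ → (-1,2,2)
ρ-cycle length = 2 (tail of 1 descent step not counted)

2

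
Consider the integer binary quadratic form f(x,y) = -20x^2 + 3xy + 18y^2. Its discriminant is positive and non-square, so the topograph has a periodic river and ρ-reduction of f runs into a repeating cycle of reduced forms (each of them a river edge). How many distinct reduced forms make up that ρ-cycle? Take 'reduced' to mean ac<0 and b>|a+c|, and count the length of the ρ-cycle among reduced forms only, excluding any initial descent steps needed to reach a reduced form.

D = 1449, ⌊√D⌋ = 38
river: ρ → (18,33,-5)
river: ρ → (-5,37,4)
river: ρ → (4,35,-14)
river: ρ → (-14,21,18)
river: ρ → (18,15,-17)
river: ρ → (-17,19,16)
river: ρ → (16,13,-20)
river: ρ → (-20,27,9)
river: ρ → (9,27,-20)
river: ρ → (-20,13,16)
river: ρ → (16,19,-17)
river: ρ → (-17,15,18)
river: ρ → (18,21,-14)
river: ρ → (-14,35,4)
river: ρ → (4,37,-5)
river: ρ → (-5,33,18)
river: ρ → (18,3,-20)
river: ρ → (-20,37,1)
river: ρ → (1,37,-20)
river: ρ → (-20,3,18)
ρ-cycle length = 20 (tail of 0 descent steps not counted)

20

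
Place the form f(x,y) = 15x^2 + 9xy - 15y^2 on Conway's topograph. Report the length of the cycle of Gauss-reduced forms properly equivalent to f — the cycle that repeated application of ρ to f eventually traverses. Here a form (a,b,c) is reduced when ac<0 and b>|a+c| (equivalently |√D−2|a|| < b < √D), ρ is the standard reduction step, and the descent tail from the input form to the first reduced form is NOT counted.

D = 981, ⌊√D⌋ = 31
river: ρ → (-15,21,9)
river: ρ → (9,15,-21)
river: ρ → (-21,27,3)
river: ρ → (3,27,-21)
river: ρ → (-21,15,9)
river: ρ → (9,21,-15)
river: ρ → (-15,9,15)
river: ρ → (15,21,-9)
river: ρ → (-9,15,21)
river: ρ → (21,27,-3)
river: ρ → (-3,27,21)
river: ρ → (21,15,-9)
river: ρ → (-9,21,15)
river: ρ → (15,9,-15)
ρ-cycle length = 14 (tail of 0 descent steps not counted)

14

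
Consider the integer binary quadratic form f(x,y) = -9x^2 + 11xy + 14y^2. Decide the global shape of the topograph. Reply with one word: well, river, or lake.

D = b²−4ac = 11² − 4·(-9)·14 = 625
D = 25² is a perfect square ⇒ form factors over ℤ ⇒ lakes

lake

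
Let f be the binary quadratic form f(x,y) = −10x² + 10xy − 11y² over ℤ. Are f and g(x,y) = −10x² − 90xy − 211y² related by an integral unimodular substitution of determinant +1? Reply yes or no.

D₁ = -340, D₂ = -340
f is negative-definite; reduce −f:
−f: translate: b→10 (≡-10 mod 20), so (10,-10,11)→(10,10,11)
−f: reduced (well bottom): (10,10,11) with a≤c, −a<b≤a
flip sign back: reduced form of f is (-10,-10,-11)
g is negative-definite; reduce −g:
−g: translate: b→10 (≡90 mod 20), so (10,90,211)→(10,10,11)
−g: reduced (well bottom): (10,10,11) with a≤c, −a<b≤a
flip sign back: reduced form of g is (-10,-10,-11)
reduced forms (-10, -10, -11) vs (-10, -10, -11) ⇒ equivalent

yes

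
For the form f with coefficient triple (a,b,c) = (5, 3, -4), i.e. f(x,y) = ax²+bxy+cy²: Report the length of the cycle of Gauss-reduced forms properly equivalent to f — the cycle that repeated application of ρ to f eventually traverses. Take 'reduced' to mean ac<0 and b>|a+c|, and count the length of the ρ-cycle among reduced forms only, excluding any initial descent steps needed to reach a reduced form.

D = 89, ⌊√D⌋ = 9
river: ρ → (-4,5,4)
river: ρ → (4,3,-5)
river: ρ → (-5,7,2)
river: ρ → (2,9,-1)
river: ρ → (-1,9,2)
river: ρ → (2,7,-5)
river: ρ → (-5,3,4)
river: ρ → (4,5,-4)
river: ρ → (-4,3,5)
river: ρ → (5,7,-2)
river: ρ → (-2,9,1)
river: ρ → (1,9,-2)
river: ρ → (-2,7,5)
river: ρ → (5,3,-4)
ρ-cycle length = 14 (tail of 0 descent steps not counted)

14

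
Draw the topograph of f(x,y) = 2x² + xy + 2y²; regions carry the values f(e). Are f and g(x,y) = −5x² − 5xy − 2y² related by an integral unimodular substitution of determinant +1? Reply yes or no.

D₁ = -15, D₂ = -15
f: reduced (well bottom): (2,1,2) with a≤c, −a<b≤a
g is negative-definite; reduce −g:
−g: flip: (5,5,2)→(2,-5,5)
−g: translate: b→-1 (≡-5 mod 4), so (2,-5,5)→(2,-1,2)
−g: flip: (2,-1,2)→(2,1,2)
−g: reduced (well bottom): (2,1,2) with a≤c, −a<b≤a
flip sign back: reduced form of g is (-2,-1,-2)
reduced forms (2, 1, 2) vs (-2, -1, -2) ⇒ inequivalent

no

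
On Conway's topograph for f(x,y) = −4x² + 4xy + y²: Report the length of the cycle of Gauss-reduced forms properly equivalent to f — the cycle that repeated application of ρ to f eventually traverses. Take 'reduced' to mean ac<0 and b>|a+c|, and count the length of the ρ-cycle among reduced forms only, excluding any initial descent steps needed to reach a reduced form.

D = 32, ⌊√D⌋ = 5
river: ρ → (1,4,-4)
river: ρ → (-4,4,1)
ρ-cycle length = 2 (tail of 0 descent steps not counted)

2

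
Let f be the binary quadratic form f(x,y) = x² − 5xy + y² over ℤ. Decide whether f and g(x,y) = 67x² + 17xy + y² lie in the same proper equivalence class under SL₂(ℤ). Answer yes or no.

D₁ = 21, D₂ = 21
river cycle of f (length 2): (1, 3, -3), (-3, 3, 1)
river cycle of g (length 2): (1, 3, -3), (-3, 3, 1)
cycles coincide ⇒ equivalent

yes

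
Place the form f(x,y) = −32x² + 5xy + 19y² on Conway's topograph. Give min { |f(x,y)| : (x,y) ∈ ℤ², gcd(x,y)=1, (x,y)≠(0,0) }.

descent: ρ → (19,33,-18)  [lands on river]
river: ρ → (-18,39,13)
river: ρ → (13,39,-18)
river: ρ → (-18,33,19)
river: ρ → (19,43,-8)
river: ρ → (-8,37,34)
river: ρ → (34,31,-11)
river: ρ → (-11,35,28)
river: ρ → (28,21,-18)
river: ρ → (-18,15,31)
river: ρ → (31,47,-2)
river: ρ → (-2,49,7)
river: ρ → (7,49,-2)
river: ρ → (-2,47,31)
river: ρ → (31,15,-18)
river: ρ → (-18,21,28)
river: ρ → (28,35,-11)
river: ρ → (-11,31,34)
river: ρ → (34,37,-8)
river: ρ → (-8,43,19)
closes: descent 1, river 20
min |a| on river = 2

2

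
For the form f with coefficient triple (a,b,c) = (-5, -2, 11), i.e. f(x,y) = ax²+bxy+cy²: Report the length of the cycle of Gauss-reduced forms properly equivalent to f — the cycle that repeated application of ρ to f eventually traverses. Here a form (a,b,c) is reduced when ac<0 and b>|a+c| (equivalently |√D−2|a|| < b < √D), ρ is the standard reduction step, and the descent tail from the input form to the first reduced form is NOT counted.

D = 224, ⌊√D⌋ = 14
descent: ρ → (11,2,-5)
descent: ρ → (-5,8,8)  [lands on river]
river: ρ → (8,8,-5)
river: ρ → (-5,12,4)
river: ρ → (4,12,-5)
ρ-cycle length = 4 (tail of 2 descent steps not counted)

4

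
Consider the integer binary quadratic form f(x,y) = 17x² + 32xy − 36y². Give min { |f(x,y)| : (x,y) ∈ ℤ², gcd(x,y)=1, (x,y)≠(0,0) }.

river: ρ → (-36,40,13)
river: ρ → (13,38,-39)
river: ρ → (-39,40,12)
river: ρ → (12,56,-7)
river: ρ → (-7,56,12)
river: ρ → (12,40,-39)
river: ρ → (-39,38,13)
river: ρ → (13,40,-36)
river: ρ → (-36,32,17)
river: ρ → (17,36,-32)
river: ρ → (-32,28,21)
river: ρ → (21,56,-4)
river: ρ → (-4,56,21)
river: ρ → (21,28,-32)
river: ρ → (-32,36,17)
river: ρ → (17,32,-36)
closes: descent 0, river 16
min |a| on river = 4

4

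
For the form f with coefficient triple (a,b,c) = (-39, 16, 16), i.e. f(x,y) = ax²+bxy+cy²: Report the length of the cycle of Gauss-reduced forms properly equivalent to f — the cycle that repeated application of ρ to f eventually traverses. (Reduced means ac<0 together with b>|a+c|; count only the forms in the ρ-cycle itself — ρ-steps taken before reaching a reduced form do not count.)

D = 2752, ⌊√D⌋ = 52
descent: ρ → (16,48,-7)  [lands on river]
river: ρ → (-7,50,9)
river: ρ → (9,40,-32)
river: ρ → (-32,24,17)
river: ρ → (17,44,-12)
river: ρ → (-12,52,1)
river: ρ → (1,52,-12)
river: ρ → (-12,44,17)
river: ρ → (17,24,-32)
river: ρ → (-32,40,9)
river: ρ → (9,50,-7)
river: ρ → (-7,48,16)
ρ-cycle length = 12 (tail of 1 descent step not counted)

12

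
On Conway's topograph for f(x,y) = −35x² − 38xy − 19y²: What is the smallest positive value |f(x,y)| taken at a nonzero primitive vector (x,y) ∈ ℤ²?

translate: b→-32 (≡38 mod 70), so (35,38,19)→(35,-32,16)
flip: (35,-32,16)→(16,32,35)
translate: b→0 (≡32 mod 32), so (16,32,35)→(16,0,19)
reduced (well bottom): (16,0,19) with a≤c, −a<b≤a
well minimum |f| = |-16| = 16 (negative-definite)

16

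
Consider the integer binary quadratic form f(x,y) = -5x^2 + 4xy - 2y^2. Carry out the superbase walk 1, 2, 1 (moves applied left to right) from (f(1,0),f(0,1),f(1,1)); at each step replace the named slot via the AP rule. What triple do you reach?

start (-5,-2,-3) = (f(1,0),f(0,1),f(1,1))
replace slot 1: 2·((-2)+(-3)) − (-5) = -5 → (-5,-2,-3)
replace slot 2: 2·((-5)+(-3)) − (-2) = -14 → (-5,-14,-3)
replace slot 1: 2·((-14)+(-3)) − (-5) = -29 → (-29,-14,-3)

-29,-14,-3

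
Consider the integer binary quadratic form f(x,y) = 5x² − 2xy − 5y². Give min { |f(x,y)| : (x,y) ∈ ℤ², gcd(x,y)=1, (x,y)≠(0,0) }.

descent: ρ → (-5,2,5)  [lands on river]
river: ρ → (5,8,-2)
river: ρ → (-2,8,5)
river: ρ → (5,2,-5)
river: ρ → (-5,8,2)
river: ρ → (2,8,-5)
closes: descent 1, river 6
min |a| on river = 2

2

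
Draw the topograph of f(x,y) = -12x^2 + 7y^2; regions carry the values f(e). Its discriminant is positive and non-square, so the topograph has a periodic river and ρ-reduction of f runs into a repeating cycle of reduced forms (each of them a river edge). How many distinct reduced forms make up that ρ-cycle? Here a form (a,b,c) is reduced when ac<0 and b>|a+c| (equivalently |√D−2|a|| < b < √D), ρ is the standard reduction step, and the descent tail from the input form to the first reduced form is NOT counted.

D = 336, ⌊√D⌋ = 18
descent: ρ → (7,14,-5)  [lands on river]
river: ρ → (-5,16,4)
river: ρ → (4,16,-5)
river: ρ → (-5,14,7)
ρ-cycle length = 4 (tail of 1 descent step not counted)

4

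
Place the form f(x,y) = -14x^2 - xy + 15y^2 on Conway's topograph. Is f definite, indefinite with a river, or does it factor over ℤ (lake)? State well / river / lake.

D = b²−4ac = (-1)² − 4·(-14)·15 = 841
D = 29² is a perfect square ⇒ form factors over ℤ ⇒ lakes

lake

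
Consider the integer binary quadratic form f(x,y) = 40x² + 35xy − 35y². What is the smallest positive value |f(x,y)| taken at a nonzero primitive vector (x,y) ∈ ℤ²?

river: ρ → (-35,35,40)
river: ρ → (40,45,-30)
river: ρ → (-30,75,10)
river: ρ → (10,65,-65)
river: ρ → (-65,65,10)
river: ρ → (10,75,-30)
river: ρ → (-30,45,40)
river: ρ → (40,35,-35)
closes: descent 0, river 8
min |a| on river = 10

10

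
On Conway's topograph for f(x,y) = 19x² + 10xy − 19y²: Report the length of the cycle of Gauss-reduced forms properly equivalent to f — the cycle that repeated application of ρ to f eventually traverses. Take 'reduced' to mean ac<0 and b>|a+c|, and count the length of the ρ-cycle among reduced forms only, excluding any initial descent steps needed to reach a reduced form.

D = 1544, ⌊√D⌋ = 39
river: ρ → (-19,28,10)
river: ρ → (10,32,-13)
river: ρ → (-13,20,22)
river: ρ → (22,24,-11)
river: ρ → (-11,20,26)
river: ρ → (26,32,-5)
river: ρ → (-5,38,5)
river: ρ → (5,32,-26)
river: ρ → (-26,20,11)
river: ρ → (11,24,-22)
river: ρ → (-22,20,13)
river: ρ → (13,32,-10)
river: ρ → (-10,28,19)
river: ρ → (19,10,-19)
ρ-cycle length = 14 (tail of 0 descent steps not counted)

14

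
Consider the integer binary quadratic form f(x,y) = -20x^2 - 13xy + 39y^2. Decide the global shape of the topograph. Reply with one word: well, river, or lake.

D = b²−4ac = (-13)² − 4·(-20)·39 = 3289
D > 0 non-square ⇒ indefinite ⇒ periodic river

river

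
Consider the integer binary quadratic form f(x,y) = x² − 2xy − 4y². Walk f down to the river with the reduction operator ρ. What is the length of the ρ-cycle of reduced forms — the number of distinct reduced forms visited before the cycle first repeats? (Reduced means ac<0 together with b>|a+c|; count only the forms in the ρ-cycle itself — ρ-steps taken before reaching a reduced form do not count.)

D = 20, ⌊√D⌋ = 4
descent: ρ → (-4,2,1)
descent: ρ → (1,4,-1)  [lands on river]
river: ρ → (-1,4,1)
ρ-cycle length = 2 (tail of 2 descent steps not counted)

2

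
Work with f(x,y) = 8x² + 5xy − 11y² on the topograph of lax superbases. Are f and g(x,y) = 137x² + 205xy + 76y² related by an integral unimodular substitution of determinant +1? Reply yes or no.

D₁ = 377, D₂ = 377
river cycle of f (length 6): (-11, 17, 2), (2, 19, -2), (-2, 17, 11), (11, 5, -8), (-8, 11, 8), (8, 5, -11)
river cycle of g (length 6): (8, 5, -11), (-11, 17, 2), (2, 19, -2), (-2, 17, 11), (11, 5, -8), (-8, 11, 8)
cycles coincide ⇒ equivalent

yes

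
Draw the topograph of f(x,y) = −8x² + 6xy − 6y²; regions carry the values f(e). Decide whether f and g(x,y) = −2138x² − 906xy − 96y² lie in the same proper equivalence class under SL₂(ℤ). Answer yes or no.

D₁ = -156, D₂ = -156
f is negative-definite; reduce −f:
−f: flip: (8,-6,6)→(6,6,8)
−f: reduced (well bottom): (6,6,8) with a≤c, −a<b≤a
flip sign back: reduced form of f is (-6,-6,-8)
g is negative-definite; reduce −g:
−g: flip: (2138,906,96)→(96,-906,2138)
−g: translate: b→54 (≡-906 mod 192), so (96,-906,2138)→(96,54,8)
−g: flip: (96,54,8)→(8,-54,96)
−g: translate: b→-6 (≡-54 mod 16), so (8,-54,96)→(8,-6,6)
−g: flip: (8,-6,6)→(6,6,8)
−g: reduced (well bottom): (6,6,8) with a≤c, −a<b≤a
flip sign back: reduced form of g is (-6,-6,-8)
reduced forms (-6, -6, -8) vs (-6, -6, -8) ⇒ equivalent

yes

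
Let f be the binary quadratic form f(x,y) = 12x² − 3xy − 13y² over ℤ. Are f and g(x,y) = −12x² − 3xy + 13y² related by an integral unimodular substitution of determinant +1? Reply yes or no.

D₁ = 633, D₂ = 633
river cycle of f (length 18): (-13, 3, 12), (12, 21, -4), (-4, 19, 17), (17, 15, -6), (-6, 21, 8), (8, 11, -16), (-16, 21, 3), (3, 21, -16), (-16, 11, 8), (8, 21, -6), … (8 more)
river cycle of g (length 18): (13, 3, -12), (-12, 21, 4), (4, 19, -17), (-17, 15, 6), (6, 21, -8), (-8, 11, 16), (16, 21, -3), (-3, 21, 16), (16, 11, -8), (-8, 21, 6), … (8 more)
cycles differ ⇒ inequivalent

no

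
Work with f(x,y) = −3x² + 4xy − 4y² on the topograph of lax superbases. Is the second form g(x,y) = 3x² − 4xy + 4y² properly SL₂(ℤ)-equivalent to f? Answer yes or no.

D₁ = -32, D₂ = -32
f is negative-definite; reduce −f:
−f: translate: b→2 (≡-4 mod 6), so (3,-4,4)→(3,2,3)
−f: reduced (well bottom): (3,2,3) with a≤c, −a<b≤a
flip sign back: reduced form of f is (-3,-2,-3)
g: translate: b→2 (≡-4 mod 6), so (3,-4,4)→(3,2,3)
g: reduced (well bottom): (3,2,3) with a≤c, −a<b≤a
reduced forms (-3, -2, -3) vs (3, 2, 3) ⇒ inequivalent

no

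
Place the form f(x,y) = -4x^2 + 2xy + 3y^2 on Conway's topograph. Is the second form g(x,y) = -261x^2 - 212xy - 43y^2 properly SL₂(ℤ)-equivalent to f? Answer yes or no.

D₁ = 52, D₂ = 52
river cycle of f (length 10): (3, 4, -3), (-3, 2, 4), (4, 6, -1), (-1, 6, 4), (4, 2, -3), (-3, 4, 3), (3, 2, -4), (-4, 6, 1), (1, 6, -4), (-4, 2, 3)
river cycle of g (length 10): (1, 6, -4), (-4, 2, 3), (3, 4, -3), (-3, 2, 4), (4, 6, -1), (-1, 6, 4), (4, 2, -3), (-3, 4, 3), (3, 2, -4), (-4, 6, 1)
cycles coincide ⇒ equivalent

yes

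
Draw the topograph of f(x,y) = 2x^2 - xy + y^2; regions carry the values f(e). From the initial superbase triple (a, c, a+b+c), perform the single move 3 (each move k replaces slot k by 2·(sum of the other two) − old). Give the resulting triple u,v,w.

start (2,1,2) = (f(1,0),f(0,1),f(1,1))
replace slot 3: 2·(2+1) − 2 = 4 → (2,1,4)

2,1,4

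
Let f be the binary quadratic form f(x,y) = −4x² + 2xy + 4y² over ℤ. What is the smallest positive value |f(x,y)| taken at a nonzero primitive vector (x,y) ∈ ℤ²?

river: ρ → (4,6,-2)
river: ρ → (-2,6,4)
river: ρ → (4,2,-4)
river: ρ → (-4,6,2)
river: ρ → (2,6,-4)
river: ρ → (-4,2,4)
closes: descent 0, river 6
min |a| on river = 2

2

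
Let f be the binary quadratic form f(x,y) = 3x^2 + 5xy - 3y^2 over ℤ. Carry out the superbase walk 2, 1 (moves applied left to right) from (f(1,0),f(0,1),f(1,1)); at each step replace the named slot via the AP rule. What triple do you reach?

start (3,-3,5) = (f(1,0),f(0,1),f(1,1))
replace slot 2: 2·(3+5) − (-3) = 19 → (3,19,5)
replace slot 1: 2·(19+5) − 3 = 45 → (45,19,5)

45,19,5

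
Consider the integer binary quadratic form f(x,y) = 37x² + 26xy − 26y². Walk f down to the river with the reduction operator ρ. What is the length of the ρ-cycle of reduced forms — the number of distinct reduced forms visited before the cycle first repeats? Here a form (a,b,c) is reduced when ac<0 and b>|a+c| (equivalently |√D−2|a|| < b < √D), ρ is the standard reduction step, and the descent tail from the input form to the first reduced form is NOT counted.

D = 4524, ⌊√D⌋ = 67
river: ρ → (-26,26,37)
river: ρ → (37,48,-15)
river: ρ → (-15,42,46)
river: ρ → (46,50,-11)
river: ρ → (-11,60,21)
river: ρ → (21,66,-2)
river: ρ → (-2,66,21)
river: ρ → (21,60,-11)
river: ρ → (-11,50,46)
river: ρ → (46,42,-15)
river: ρ → (-15,48,37)
river: ρ → (37,26,-26)
ρ-cycle length = 12 (tail of 0 descent steps not counted)

12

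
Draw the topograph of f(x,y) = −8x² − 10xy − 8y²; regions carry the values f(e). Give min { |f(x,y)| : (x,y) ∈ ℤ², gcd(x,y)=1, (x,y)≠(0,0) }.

translate: b→-6 (≡10 mod 16), so (8,10,8)→(8,-6,6)
flip: (8,-6,6)→(6,6,8)
reduced (well bottom): (6,6,8) with a≤c, −a<b≤a
well minimum |f| = |-6| = 6 (negative-definite)

6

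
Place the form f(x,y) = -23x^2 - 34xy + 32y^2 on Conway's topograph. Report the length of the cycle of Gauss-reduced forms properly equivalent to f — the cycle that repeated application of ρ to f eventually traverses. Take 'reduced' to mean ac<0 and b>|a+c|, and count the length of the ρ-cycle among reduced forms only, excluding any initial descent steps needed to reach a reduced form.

D = 4100, ⌊√D⌋ = 64
descent: ρ → (32,34,-23)  [lands on river]
river: ρ → (-23,58,8)
river: ρ → (8,54,-37)
river: ρ → (-37,20,25)
river: ρ → (25,30,-32)
river: ρ → (-32,34,23)
river: ρ → (23,58,-8)
river: ρ → (-8,54,37)
river: ρ → (37,20,-25)
river: ρ → (-25,30,32)
ρ-cycle length = 10 (tail of 1 descent step not counted)

10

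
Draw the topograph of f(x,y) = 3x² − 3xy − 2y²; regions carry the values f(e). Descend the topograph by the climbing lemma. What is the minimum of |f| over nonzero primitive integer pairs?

descent: ρ → (-2,3,3)  [lands on river]
river: ρ → (3,3,-2)
river: ρ → (-2,5,1)
river: ρ → (1,5,-2)
closes: descent 1, river 4
min |a| on river = 1

1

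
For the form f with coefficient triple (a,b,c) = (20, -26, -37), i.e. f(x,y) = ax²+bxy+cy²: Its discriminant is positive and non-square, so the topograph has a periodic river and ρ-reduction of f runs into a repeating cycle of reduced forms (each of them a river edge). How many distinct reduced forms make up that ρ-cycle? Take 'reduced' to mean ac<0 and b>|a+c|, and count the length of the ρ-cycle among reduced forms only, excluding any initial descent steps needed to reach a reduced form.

D = 3636, ⌊√D⌋ = 60
descent: ρ → (-37,26,20)  [lands on river]
river: ρ → (20,54,-9)
river: ρ → (-9,54,20)
river: ρ → (20,26,-37)
river: ρ → (-37,48,9)
river: ρ → (9,60,-1)
river: ρ → (-1,60,9)
river: ρ → (9,48,-37)
ρ-cycle length = 8 (tail of 1 descent step not counted)

8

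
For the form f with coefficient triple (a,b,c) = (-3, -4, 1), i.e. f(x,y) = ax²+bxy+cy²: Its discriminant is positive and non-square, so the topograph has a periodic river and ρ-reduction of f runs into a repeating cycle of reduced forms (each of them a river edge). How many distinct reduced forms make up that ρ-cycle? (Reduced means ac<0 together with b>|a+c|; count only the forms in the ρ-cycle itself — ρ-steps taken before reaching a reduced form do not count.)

D = 28, ⌊√D⌋ = 5
descent: ρ → (1,4,-3)  [lands on river]
river: ρ → (-3,2,2)
river: ρ → (2,2,-3)
river: ρ → (-3,4,1)
ρ-cycle length = 4 (tail of 1 descent step not counted)

4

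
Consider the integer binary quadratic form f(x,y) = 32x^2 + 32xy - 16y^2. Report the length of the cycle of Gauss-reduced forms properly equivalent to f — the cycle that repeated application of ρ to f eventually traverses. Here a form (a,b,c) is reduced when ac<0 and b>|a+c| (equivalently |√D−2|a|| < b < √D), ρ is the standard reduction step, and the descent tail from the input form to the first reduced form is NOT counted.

D = 3072, ⌊√D⌋ = 55
river: ρ → (-16,32,32)
river: ρ → (32,32,-16)
ρ-cycle length = 2 (tail of 0 descent steps not counted)

2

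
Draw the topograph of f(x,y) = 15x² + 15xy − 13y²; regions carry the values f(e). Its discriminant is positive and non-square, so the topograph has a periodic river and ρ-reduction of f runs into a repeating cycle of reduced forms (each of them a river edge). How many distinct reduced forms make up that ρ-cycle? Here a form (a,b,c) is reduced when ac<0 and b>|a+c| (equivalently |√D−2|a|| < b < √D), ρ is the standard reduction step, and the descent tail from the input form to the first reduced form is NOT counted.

D = 1005, ⌊√D⌋ = 31
river: ρ → (-13,11,17)
river: ρ → (17,23,-7)
river: ρ → (-7,19,23)
river: ρ → (23,27,-3)
river: ρ → (-3,27,23)
river: ρ → (23,19,-7)
river: ρ → (-7,23,17)
river: ρ → (17,11,-13)
river: ρ → (-13,15,15)
river: ρ → (15,15,-13)
ρ-cycle length = 10 (tail of 0 descent steps not counted)

10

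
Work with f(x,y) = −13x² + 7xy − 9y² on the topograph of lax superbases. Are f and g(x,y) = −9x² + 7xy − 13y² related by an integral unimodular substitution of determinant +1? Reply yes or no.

D₁ = -419, D₂ = -419
f is negative-definite; reduce −f:
−f: flip: (13,-7,9)→(9,7,13)
−f: reduced (well bottom): (9,7,13) with a≤c, −a<b≤a
flip sign back: reduced form of f is (-9,-7,-13)
g is negative-definite; reduce −g:
−g: reduced (well bottom): (9,-7,13) with a≤c, −a<b≤a
flip sign back: reduced form of g is (-9,7,-13)
reduced forms (-9, -7, -13) vs (-9, 7, -13) ⇒ inequivalent

no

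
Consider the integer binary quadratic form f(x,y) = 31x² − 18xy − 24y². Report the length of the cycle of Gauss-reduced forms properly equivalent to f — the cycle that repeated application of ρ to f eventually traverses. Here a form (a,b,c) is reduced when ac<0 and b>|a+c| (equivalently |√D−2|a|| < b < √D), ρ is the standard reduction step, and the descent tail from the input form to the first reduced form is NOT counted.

D = 3300, ⌊√D⌋ = 57
descent: ρ → (-24,18,31)  [lands on river]
river: ρ → (31,44,-11)
river: ρ → (-11,44,31)
river: ρ → (31,18,-24)
river: ρ → (-24,30,25)
river: ρ → (25,20,-29)
river: ρ → (-29,38,16)
river: ρ → (16,26,-41)
river: ρ → (-41,56,1)
river: ρ → (1,56,-41)
river: ρ → (-41,26,16)
river: ρ → (16,38,-29)
river: ρ → (-29,20,25)
river: ρ → (25,30,-24)
ρ-cycle length = 14 (tail of 1 descent step not counted)

14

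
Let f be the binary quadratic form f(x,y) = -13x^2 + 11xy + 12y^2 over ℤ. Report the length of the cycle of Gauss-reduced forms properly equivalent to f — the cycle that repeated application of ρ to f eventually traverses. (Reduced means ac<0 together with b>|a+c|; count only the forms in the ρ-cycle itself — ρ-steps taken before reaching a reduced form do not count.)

D = 745, ⌊√D⌋ = 27
river: ρ → (12,13,-12)
river: ρ → (-12,11,13)
river: ρ → (13,15,-10)
river: ρ → (-10,25,3)
river: ρ → (3,23,-18)
river: ρ → (-18,13,8)
river: ρ → (8,19,-12)
river: ρ → (-12,5,15)
river: ρ → (15,25,-2)
river: ρ → (-2,27,2)
river: ρ → (2,25,-15)
river: ρ → (-15,5,12)
river: ρ → (12,19,-8)
river: ρ → (-8,13,18)
river: ρ → (18,23,-3)
river: ρ → (-3,25,10)
river: ρ → (10,15,-13)
river: ρ → (-13,11,12)
ρ-cycle length = 18 (tail of 0 descent steps not counted)

18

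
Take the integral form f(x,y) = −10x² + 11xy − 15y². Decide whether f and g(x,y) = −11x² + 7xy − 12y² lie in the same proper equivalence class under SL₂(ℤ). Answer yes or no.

D₁ = -479, D₂ = -479
f is negative-definite; reduce −f:
−f: translate: b→9 (≡-11 mod 20), so (10,-11,15)→(10,9,14)
−f: reduced (well bottom): (10,9,14) with a≤c, −a<b≤a
flip sign back: reduced form of f is (-10,-9,-14)
g is negative-definite; reduce −g:
−g: reduced (well bottom): (11,-7,12) with a≤c, −a<b≤a
flip sign back: reduced form of g is (-11,7,-12)
reduced forms (-10, -9, -14) vs (-11, 7, -12) ⇒ inequivalent

no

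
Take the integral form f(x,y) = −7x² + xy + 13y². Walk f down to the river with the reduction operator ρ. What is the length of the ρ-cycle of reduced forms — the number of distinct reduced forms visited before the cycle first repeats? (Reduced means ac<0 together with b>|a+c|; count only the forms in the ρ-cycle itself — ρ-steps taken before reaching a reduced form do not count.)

D = 365, ⌊√D⌋ = 19
descent: ρ → (13,-1,-7)
descent: ρ → (-7,15,5)  [lands on river]
river: ρ → (5,15,-7)
river: ρ → (-7,13,7)
river: ρ → (7,15,-5)
river: ρ → (-5,15,7)
river: ρ → (7,13,-7)
ρ-cycle length = 6 (tail of 2 descent steps not counted)

6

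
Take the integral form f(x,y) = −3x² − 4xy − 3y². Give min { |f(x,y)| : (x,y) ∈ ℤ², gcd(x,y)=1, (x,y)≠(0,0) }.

translate: b→-2 (≡4 mod 6), so (3,4,3)→(3,-2,2)
flip: (3,-2,2)→(2,2,3)
reduced (well bottom): (2,2,3) with a≤c, −a<b≤a
well minimum |f| = |-2| = 2 (negative-definite)

2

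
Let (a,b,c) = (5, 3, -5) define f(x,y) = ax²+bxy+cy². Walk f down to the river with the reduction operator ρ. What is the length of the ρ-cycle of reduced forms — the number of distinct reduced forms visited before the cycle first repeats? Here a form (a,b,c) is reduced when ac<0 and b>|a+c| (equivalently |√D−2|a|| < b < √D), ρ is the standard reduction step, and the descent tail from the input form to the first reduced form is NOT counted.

D = 109, ⌊√D⌋ = 10
river: ρ → (-5,7,3)
river: ρ → (3,5,-7)
river: ρ → (-7,9,1)
river: ρ → (1,9,-7)
river: ρ → (-7,5,3)
river: ρ → (3,7,-5)
river: ρ → (-5,3,5)
river: ρ → (5,7,-3)
river: ρ → (-3,5,7)
river: ρ → (7,9,-1)
river: ρ → (-1,9,7)
river: ρ → (7,5,-3)
river: ρ → (-3,7,5)
river: ρ → (5,3,-5)
ρ-cycle length = 14 (tail of 0 descent steps not counted)

14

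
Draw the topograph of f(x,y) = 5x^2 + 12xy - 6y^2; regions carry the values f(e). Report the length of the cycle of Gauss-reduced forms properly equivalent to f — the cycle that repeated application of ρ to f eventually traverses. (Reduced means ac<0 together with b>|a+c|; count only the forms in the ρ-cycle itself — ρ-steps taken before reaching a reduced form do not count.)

D = 264, ⌊√D⌋ = 16
river: ρ → (-6,12,5)
river: ρ → (5,8,-10)
river: ρ → (-10,12,3)
river: ρ → (3,12,-10)
river: ρ → (-10,8,5)
river: ρ → (5,12,-6)
ρ-cycle length = 6 (tail of 0 descent steps not counted)

6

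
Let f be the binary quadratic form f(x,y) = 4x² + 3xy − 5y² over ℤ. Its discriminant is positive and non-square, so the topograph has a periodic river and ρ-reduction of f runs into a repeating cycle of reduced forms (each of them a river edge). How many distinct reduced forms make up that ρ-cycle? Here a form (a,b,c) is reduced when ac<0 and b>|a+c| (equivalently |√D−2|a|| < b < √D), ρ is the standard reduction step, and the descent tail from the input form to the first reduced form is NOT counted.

D = 89, ⌊√D⌋ = 9
river: ρ → (-5,7,2)
river: ρ → (2,9,-1)
river: ρ → (-1,9,2)
river: ρ → (2,7,-5)
river: ρ → (-5,3,4)
river: ρ → (4,5,-4)
river: ρ → (-4,3,5)
river: ρ → (5,7,-2)
river: ρ → (-2,9,1)
river: ρ → (1,9,-2)
river: ρ → (-2,7,5)
river: ρ → (5,3,-4)
river: ρ → (-4,5,4)
river: ρ → (4,3,-5)
ρ-cycle length = 14 (tail of 0 descent steps not counted)

14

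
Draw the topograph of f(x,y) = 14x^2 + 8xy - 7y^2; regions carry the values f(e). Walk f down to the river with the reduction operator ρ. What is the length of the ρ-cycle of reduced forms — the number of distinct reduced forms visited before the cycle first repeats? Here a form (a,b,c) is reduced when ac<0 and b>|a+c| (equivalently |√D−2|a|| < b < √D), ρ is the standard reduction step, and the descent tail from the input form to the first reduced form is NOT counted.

D = 456, ⌊√D⌋ = 21
river: ρ → (-7,20,2)
river: ρ → (2,20,-7)
river: ρ → (-7,8,14)
river: ρ → (14,20,-1)
river: ρ → (-1,20,14)
river: ρ → (14,8,-7)
ρ-cycle length = 6 (tail of 0 descent steps not counted)

6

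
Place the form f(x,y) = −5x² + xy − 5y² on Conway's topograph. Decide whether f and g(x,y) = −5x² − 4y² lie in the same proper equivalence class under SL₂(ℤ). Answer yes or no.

D₁ = -99, D₂ = -80
discriminants differ ⇒ not SL₂(ℤ)-equivalent

no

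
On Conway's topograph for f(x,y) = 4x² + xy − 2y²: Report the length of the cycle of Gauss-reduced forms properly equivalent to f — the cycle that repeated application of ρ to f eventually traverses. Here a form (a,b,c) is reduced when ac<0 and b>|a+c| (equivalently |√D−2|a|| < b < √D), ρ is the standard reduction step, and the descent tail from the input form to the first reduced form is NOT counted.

D = 33, ⌊√D⌋ = 5
descent: ρ → (-2,3,3)  [lands on river]
river: ρ → (3,3,-2)
river: ρ → (-2,5,1)
river: ρ → (1,5,-2)
ρ-cycle length = 4 (tail of 1 descent step not counted)

4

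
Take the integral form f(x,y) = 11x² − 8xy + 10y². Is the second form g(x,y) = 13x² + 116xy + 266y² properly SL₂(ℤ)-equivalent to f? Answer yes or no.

D₁ = -376, D₂ = -376
f: flip: (11,-8,10)→(10,8,11)
f: reduced (well bottom): (10,8,11) with a≤c, −a<b≤a
g: translate: b→12 (≡116 mod 26), so (13,116,266)→(13,12,10)
g: flip: (13,12,10)→(10,-12,13)
g: translate: b→8 (≡-12 mod 20), so (10,-12,13)→(10,8,11)
g: reduced (well bottom): (10,8,11) with a≤c, −a<b≤a
reduced forms (10, 8, 11) vs (10, 8, 11) ⇒ equivalent

yes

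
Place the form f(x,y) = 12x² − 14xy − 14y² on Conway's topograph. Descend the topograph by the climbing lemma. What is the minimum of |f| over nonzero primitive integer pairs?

descent: ρ → (-14,14,12)  [lands on river]
river: ρ → (12,10,-16)
river: ρ → (-16,22,6)
river: ρ → (6,26,-8)
river: ρ → (-8,22,12)
river: ρ → (12,26,-4)
river: ρ → (-4,22,24)
river: ρ → (24,26,-2)
river: ρ → (-2,26,24)
river: ρ → (24,22,-4)
river: ρ → (-4,26,12)
river: ρ → (12,22,-8)
river: ρ → (-8,26,6)
river: ρ → (6,22,-16)
river: ρ → (-16,10,12)
river: ρ → (12,14,-14)
closes: descent 1, river 16
min |a| on river = 2

2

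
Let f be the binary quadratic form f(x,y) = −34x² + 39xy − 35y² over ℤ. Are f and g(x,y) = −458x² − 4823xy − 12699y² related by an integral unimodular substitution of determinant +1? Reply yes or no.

D₁ = -3239, D₂ = -3239
f is negative-definite; reduce −f:
−f: translate: b→29 (≡-39 mod 68), so (34,-39,35)→(34,29,30)
−f: flip: (34,29,30)→(30,-29,34)
−f: reduced (well bottom): (30,-29,34) with a≤c, −a<b≤a
flip sign back: reduced form of f is (-30,29,-34)
g is negative-definite; reduce −g:
−g: translate: b→243 (≡4823 mod 916), so (458,4823,12699)→(458,243,34)
−g: flip: (458,243,34)→(34,-243,458)
−g: translate: b→29 (≡-243 mod 68), so (34,-243,458)→(34,29,30)
−g: flip: (34,29,30)→(30,-29,34)
−g: reduced (well bottom): (30,-29,34) with a≤c, −a<b≤a
flip sign back: reduced form of g is (-30,29,-34)
reduced forms (-30, 29, -34) vs (-30, 29, -34) ⇒ equivalent

yes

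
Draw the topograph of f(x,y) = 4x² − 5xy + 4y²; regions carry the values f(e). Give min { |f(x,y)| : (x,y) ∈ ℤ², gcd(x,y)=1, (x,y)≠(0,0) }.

translate: b→3 (≡-5 mod 8), so (4,-5,4)→(4,3,3)
flip: (4,3,3)→(3,-3,4)
translate: b→3 (≡-3 mod 6), so (3,-3,4)→(3,3,4)
reduced (well bottom): (3,3,4) with a≤c, −a<b≤a
well minimum = a = 3

3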